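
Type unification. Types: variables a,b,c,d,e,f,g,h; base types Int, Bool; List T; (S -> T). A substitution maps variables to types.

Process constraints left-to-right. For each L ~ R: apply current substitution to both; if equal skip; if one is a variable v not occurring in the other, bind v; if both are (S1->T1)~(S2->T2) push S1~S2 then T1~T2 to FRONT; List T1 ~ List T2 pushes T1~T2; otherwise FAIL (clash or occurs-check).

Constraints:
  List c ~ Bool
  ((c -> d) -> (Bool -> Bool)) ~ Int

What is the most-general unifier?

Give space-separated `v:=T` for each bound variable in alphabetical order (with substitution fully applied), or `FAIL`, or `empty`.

Answer: FAIL

Derivation:
step 1: unify List c ~ Bool  [subst: {-} | 1 pending]
  clash: List c vs Bool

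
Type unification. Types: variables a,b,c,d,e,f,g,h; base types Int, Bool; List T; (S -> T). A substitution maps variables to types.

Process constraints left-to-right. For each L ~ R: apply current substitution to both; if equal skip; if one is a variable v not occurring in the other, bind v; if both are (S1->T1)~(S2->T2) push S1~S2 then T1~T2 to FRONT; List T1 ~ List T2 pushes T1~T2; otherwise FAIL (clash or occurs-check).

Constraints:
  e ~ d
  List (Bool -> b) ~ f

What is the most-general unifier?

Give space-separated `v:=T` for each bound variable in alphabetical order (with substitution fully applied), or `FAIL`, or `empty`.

step 1: unify e ~ d  [subst: {-} | 1 pending]
  bind e := d
step 2: unify List (Bool -> b) ~ f  [subst: {e:=d} | 0 pending]
  bind f := List (Bool -> b)

Answer: e:=d f:=List (Bool -> b)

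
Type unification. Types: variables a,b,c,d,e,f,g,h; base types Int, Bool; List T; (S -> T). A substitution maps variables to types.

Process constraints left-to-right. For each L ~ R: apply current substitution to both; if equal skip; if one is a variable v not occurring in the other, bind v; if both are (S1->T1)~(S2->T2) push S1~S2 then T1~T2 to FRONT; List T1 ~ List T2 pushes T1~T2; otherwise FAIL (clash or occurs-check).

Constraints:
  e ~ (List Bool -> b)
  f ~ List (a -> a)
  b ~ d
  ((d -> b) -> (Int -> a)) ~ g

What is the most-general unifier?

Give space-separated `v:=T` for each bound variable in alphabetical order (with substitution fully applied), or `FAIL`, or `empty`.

Answer: b:=d e:=(List Bool -> d) f:=List (a -> a) g:=((d -> d) -> (Int -> a))

Derivation:
step 1: unify e ~ (List Bool -> b)  [subst: {-} | 3 pending]
  bind e := (List Bool -> b)
step 2: unify f ~ List (a -> a)  [subst: {e:=(List Bool -> b)} | 2 pending]
  bind f := List (a -> a)
step 3: unify b ~ d  [subst: {e:=(List Bool -> b), f:=List (a -> a)} | 1 pending]
  bind b := d
step 4: unify ((d -> d) -> (Int -> a)) ~ g  [subst: {e:=(List Bool -> b), f:=List (a -> a), b:=d} | 0 pending]
  bind g := ((d -> d) -> (Int -> a))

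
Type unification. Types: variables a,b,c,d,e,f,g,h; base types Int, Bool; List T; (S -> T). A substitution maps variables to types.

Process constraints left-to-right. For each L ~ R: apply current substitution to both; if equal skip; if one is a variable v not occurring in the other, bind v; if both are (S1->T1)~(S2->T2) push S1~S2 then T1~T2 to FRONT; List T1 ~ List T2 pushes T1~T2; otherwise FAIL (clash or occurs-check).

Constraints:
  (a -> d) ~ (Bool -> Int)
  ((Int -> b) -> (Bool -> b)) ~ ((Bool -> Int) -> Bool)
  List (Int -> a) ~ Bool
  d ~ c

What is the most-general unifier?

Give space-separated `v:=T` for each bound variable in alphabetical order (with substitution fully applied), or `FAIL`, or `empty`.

step 1: unify (a -> d) ~ (Bool -> Int)  [subst: {-} | 3 pending]
  -> decompose arrow: push a~Bool, d~Int
step 2: unify a ~ Bool  [subst: {-} | 4 pending]
  bind a := Bool
step 3: unify d ~ Int  [subst: {a:=Bool} | 3 pending]
  bind d := Int
step 4: unify ((Int -> b) -> (Bool -> b)) ~ ((Bool -> Int) -> Bool)  [subst: {a:=Bool, d:=Int} | 2 pending]
  -> decompose arrow: push (Int -> b)~(Bool -> Int), (Bool -> b)~Bool
step 5: unify (Int -> b) ~ (Bool -> Int)  [subst: {a:=Bool, d:=Int} | 3 pending]
  -> decompose arrow: push Int~Bool, b~Int
step 6: unify Int ~ Bool  [subst: {a:=Bool, d:=Int} | 4 pending]
  clash: Int vs Bool

Answer: FAIL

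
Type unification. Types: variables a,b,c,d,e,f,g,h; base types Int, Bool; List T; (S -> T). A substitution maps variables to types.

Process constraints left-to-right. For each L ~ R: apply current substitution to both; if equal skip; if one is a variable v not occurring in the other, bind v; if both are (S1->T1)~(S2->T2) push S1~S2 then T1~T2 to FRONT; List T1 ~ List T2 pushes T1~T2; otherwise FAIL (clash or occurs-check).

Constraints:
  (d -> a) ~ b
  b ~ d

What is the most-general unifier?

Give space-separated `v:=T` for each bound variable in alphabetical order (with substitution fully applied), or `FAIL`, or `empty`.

Answer: FAIL

Derivation:
step 1: unify (d -> a) ~ b  [subst: {-} | 1 pending]
  bind b := (d -> a)
step 2: unify (d -> a) ~ d  [subst: {b:=(d -> a)} | 0 pending]
  occurs-check fail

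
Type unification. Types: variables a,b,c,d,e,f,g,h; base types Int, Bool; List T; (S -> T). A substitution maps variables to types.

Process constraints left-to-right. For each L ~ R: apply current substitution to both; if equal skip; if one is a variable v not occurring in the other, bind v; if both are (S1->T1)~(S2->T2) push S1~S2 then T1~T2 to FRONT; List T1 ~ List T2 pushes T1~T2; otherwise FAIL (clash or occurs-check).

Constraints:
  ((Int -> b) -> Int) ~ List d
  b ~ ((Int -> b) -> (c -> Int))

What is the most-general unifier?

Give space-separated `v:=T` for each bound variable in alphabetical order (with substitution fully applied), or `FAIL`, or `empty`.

Answer: FAIL

Derivation:
step 1: unify ((Int -> b) -> Int) ~ List d  [subst: {-} | 1 pending]
  clash: ((Int -> b) -> Int) vs List d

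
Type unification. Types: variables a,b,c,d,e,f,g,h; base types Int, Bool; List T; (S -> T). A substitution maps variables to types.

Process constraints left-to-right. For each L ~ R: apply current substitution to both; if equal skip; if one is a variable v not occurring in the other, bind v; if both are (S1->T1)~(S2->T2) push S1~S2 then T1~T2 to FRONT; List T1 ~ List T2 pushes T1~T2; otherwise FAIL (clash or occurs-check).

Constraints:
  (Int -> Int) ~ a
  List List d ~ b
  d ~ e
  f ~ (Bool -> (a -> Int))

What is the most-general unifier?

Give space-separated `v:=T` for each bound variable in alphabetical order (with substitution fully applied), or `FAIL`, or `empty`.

step 1: unify (Int -> Int) ~ a  [subst: {-} | 3 pending]
  bind a := (Int -> Int)
step 2: unify List List d ~ b  [subst: {a:=(Int -> Int)} | 2 pending]
  bind b := List List d
step 3: unify d ~ e  [subst: {a:=(Int -> Int), b:=List List d} | 1 pending]
  bind d := e
step 4: unify f ~ (Bool -> ((Int -> Int) -> Int))  [subst: {a:=(Int -> Int), b:=List List d, d:=e} | 0 pending]
  bind f := (Bool -> ((Int -> Int) -> Int))

Answer: a:=(Int -> Int) b:=List List e d:=e f:=(Bool -> ((Int -> Int) -> Int))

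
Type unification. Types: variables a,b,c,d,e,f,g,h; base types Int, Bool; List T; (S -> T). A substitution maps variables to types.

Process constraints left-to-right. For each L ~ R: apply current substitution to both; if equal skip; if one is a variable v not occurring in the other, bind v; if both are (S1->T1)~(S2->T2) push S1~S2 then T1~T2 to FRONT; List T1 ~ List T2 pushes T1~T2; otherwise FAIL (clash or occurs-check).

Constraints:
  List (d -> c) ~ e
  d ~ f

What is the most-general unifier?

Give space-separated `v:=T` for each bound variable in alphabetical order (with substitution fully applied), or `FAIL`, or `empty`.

step 1: unify List (d -> c) ~ e  [subst: {-} | 1 pending]
  bind e := List (d -> c)
step 2: unify d ~ f  [subst: {e:=List (d -> c)} | 0 pending]
  bind d := f

Answer: d:=f e:=List (f -> c)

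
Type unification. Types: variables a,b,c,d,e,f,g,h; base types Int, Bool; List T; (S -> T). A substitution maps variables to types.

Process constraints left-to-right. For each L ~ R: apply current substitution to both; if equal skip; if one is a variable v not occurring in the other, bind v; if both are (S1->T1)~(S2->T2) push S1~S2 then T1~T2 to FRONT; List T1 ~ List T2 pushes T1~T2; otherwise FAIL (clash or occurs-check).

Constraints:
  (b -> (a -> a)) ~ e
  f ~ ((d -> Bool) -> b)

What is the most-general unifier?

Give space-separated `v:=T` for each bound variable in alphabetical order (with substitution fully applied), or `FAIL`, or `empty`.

step 1: unify (b -> (a -> a)) ~ e  [subst: {-} | 1 pending]
  bind e := (b -> (a -> a))
step 2: unify f ~ ((d -> Bool) -> b)  [subst: {e:=(b -> (a -> a))} | 0 pending]
  bind f := ((d -> Bool) -> b)

Answer: e:=(b -> (a -> a)) f:=((d -> Bool) -> b)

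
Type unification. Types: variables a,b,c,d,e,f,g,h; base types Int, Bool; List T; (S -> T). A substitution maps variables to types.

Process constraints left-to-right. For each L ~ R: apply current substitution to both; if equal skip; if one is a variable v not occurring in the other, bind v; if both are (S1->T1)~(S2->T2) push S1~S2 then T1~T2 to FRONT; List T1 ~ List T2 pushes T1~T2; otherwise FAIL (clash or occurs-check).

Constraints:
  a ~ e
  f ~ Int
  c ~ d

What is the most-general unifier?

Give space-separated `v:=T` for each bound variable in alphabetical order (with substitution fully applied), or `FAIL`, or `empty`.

Answer: a:=e c:=d f:=Int

Derivation:
step 1: unify a ~ e  [subst: {-} | 2 pending]
  bind a := e
step 2: unify f ~ Int  [subst: {a:=e} | 1 pending]
  bind f := Int
step 3: unify c ~ d  [subst: {a:=e, f:=Int} | 0 pending]
  bind c := d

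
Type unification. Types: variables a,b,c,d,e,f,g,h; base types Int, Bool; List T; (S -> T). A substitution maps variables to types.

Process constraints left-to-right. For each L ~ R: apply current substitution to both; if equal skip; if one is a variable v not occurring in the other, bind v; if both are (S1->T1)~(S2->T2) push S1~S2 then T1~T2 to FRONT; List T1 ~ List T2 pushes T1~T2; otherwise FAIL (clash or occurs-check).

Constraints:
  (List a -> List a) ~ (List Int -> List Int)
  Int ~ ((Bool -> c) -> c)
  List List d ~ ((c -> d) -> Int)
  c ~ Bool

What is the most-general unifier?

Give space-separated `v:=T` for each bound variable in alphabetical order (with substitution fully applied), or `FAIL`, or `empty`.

step 1: unify (List a -> List a) ~ (List Int -> List Int)  [subst: {-} | 3 pending]
  -> decompose arrow: push List a~List Int, List a~List Int
step 2: unify List a ~ List Int  [subst: {-} | 4 pending]
  -> decompose List: push a~Int
step 3: unify a ~ Int  [subst: {-} | 4 pending]
  bind a := Int
step 4: unify List Int ~ List Int  [subst: {a:=Int} | 3 pending]
  -> identical, skip
step 5: unify Int ~ ((Bool -> c) -> c)  [subst: {a:=Int} | 2 pending]
  clash: Int vs ((Bool -> c) -> c)

Answer: FAIL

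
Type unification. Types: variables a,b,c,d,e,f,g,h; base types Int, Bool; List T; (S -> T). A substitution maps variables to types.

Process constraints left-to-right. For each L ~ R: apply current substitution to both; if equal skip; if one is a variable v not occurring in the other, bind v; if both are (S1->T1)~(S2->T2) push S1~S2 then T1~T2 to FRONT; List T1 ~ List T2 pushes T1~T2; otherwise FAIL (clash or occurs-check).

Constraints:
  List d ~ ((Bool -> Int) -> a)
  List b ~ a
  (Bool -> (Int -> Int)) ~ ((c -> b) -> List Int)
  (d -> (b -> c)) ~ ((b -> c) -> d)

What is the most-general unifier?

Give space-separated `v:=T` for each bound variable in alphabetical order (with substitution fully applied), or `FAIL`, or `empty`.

Answer: FAIL

Derivation:
step 1: unify List d ~ ((Bool -> Int) -> a)  [subst: {-} | 3 pending]
  clash: List d vs ((Bool -> Int) -> a)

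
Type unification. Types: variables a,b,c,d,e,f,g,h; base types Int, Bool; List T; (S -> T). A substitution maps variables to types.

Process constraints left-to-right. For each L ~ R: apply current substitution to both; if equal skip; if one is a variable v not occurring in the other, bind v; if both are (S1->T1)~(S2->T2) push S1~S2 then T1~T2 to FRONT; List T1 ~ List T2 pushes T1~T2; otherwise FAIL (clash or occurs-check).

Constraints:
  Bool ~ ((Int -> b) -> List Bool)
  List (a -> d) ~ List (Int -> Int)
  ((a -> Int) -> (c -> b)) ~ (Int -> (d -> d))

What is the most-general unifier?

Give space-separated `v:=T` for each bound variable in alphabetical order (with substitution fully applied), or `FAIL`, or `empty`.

Answer: FAIL

Derivation:
step 1: unify Bool ~ ((Int -> b) -> List Bool)  [subst: {-} | 2 pending]
  clash: Bool vs ((Int -> b) -> List Bool)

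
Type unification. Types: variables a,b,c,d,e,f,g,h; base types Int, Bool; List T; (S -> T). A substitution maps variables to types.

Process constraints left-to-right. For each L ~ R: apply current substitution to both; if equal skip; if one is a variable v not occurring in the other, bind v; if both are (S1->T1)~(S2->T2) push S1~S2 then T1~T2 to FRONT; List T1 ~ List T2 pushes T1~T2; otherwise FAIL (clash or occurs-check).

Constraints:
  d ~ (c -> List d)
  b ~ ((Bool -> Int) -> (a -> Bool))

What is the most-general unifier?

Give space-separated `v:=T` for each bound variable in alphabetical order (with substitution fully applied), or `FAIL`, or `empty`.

step 1: unify d ~ (c -> List d)  [subst: {-} | 1 pending]
  occurs-check fail: d in (c -> List d)

Answer: FAIL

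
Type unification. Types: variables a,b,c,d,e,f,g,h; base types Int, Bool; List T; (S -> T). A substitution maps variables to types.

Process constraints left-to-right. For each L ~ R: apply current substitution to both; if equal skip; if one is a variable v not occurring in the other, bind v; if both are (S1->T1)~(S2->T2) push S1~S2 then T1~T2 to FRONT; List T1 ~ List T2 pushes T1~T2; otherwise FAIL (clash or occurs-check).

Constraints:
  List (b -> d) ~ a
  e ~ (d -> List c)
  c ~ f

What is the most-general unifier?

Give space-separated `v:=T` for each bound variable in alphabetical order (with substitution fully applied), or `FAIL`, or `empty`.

Answer: a:=List (b -> d) c:=f e:=(d -> List f)

Derivation:
step 1: unify List (b -> d) ~ a  [subst: {-} | 2 pending]
  bind a := List (b -> d)
step 2: unify e ~ (d -> List c)  [subst: {a:=List (b -> d)} | 1 pending]
  bind e := (d -> List c)
step 3: unify c ~ f  [subst: {a:=List (b -> d), e:=(d -> List c)} | 0 pending]
  bind c := f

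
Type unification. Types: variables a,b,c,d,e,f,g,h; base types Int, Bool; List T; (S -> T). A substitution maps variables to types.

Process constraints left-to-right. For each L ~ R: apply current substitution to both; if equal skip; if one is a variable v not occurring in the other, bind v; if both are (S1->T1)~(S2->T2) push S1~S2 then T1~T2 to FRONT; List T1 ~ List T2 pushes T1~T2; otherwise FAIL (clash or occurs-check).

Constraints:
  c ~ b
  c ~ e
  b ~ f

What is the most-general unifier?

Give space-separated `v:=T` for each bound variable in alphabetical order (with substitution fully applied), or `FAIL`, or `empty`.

step 1: unify c ~ b  [subst: {-} | 2 pending]
  bind c := b
step 2: unify b ~ e  [subst: {c:=b} | 1 pending]
  bind b := e
step 3: unify e ~ f  [subst: {c:=b, b:=e} | 0 pending]
  bind e := f

Answer: b:=f c:=f e:=f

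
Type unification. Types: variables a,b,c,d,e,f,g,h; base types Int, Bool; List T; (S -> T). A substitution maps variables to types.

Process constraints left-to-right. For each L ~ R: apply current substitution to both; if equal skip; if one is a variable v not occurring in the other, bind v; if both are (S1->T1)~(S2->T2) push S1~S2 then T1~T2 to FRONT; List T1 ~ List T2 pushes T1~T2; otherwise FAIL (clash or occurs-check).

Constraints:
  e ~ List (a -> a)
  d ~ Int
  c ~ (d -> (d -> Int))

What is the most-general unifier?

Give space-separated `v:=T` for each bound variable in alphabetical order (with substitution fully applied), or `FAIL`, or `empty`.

Answer: c:=(Int -> (Int -> Int)) d:=Int e:=List (a -> a)

Derivation:
step 1: unify e ~ List (a -> a)  [subst: {-} | 2 pending]
  bind e := List (a -> a)
step 2: unify d ~ Int  [subst: {e:=List (a -> a)} | 1 pending]
  bind d := Int
step 3: unify c ~ (Int -> (Int -> Int))  [subst: {e:=List (a -> a), d:=Int} | 0 pending]
  bind c := (Int -> (Int -> Int))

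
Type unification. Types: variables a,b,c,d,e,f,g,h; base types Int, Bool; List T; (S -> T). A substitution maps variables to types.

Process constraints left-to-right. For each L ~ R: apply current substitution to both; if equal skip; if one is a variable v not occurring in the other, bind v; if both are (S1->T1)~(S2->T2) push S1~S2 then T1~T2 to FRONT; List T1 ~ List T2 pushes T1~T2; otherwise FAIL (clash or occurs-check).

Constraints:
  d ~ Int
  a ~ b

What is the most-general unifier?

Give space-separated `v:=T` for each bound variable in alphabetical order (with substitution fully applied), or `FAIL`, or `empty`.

step 1: unify d ~ Int  [subst: {-} | 1 pending]
  bind d := Int
step 2: unify a ~ b  [subst: {d:=Int} | 0 pending]
  bind a := b

Answer: a:=b d:=Int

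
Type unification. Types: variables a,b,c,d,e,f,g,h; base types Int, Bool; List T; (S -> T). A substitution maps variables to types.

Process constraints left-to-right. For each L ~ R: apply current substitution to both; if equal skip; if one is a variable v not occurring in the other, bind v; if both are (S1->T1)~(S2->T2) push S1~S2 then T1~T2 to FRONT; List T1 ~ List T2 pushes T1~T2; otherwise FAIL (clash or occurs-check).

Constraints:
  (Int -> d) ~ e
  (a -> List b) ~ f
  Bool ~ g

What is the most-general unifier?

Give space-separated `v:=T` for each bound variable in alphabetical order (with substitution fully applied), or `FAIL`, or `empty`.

Answer: e:=(Int -> d) f:=(a -> List b) g:=Bool

Derivation:
step 1: unify (Int -> d) ~ e  [subst: {-} | 2 pending]
  bind e := (Int -> d)
step 2: unify (a -> List b) ~ f  [subst: {e:=(Int -> d)} | 1 pending]
  bind f := (a -> List b)
step 3: unify Bool ~ g  [subst: {e:=(Int -> d), f:=(a -> List b)} | 0 pending]
  bind g := Bool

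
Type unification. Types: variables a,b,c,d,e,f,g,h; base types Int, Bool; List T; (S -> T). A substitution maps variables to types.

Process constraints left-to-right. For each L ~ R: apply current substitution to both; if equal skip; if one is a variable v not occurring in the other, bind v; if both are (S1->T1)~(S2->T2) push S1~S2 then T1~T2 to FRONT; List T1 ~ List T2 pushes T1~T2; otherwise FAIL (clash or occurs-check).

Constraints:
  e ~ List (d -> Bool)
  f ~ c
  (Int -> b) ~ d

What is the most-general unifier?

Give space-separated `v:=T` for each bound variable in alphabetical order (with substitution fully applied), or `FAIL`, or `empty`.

step 1: unify e ~ List (d -> Bool)  [subst: {-} | 2 pending]
  bind e := List (d -> Bool)
step 2: unify f ~ c  [subst: {e:=List (d -> Bool)} | 1 pending]
  bind f := c
step 3: unify (Int -> b) ~ d  [subst: {e:=List (d -> Bool), f:=c} | 0 pending]
  bind d := (Int -> b)

Answer: d:=(Int -> b) e:=List ((Int -> b) -> Bool) f:=c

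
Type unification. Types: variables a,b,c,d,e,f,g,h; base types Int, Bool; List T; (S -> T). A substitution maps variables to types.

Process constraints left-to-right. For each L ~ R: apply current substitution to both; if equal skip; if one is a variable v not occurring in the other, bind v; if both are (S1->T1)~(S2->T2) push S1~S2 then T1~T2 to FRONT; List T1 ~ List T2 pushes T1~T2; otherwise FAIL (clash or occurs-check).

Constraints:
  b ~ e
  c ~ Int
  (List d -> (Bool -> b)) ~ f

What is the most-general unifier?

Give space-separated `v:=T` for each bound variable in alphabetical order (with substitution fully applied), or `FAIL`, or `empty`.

Answer: b:=e c:=Int f:=(List d -> (Bool -> e))

Derivation:
step 1: unify b ~ e  [subst: {-} | 2 pending]
  bind b := e
step 2: unify c ~ Int  [subst: {b:=e} | 1 pending]
  bind c := Int
step 3: unify (List d -> (Bool -> e)) ~ f  [subst: {b:=e, c:=Int} | 0 pending]
  bind f := (List d -> (Bool -> e))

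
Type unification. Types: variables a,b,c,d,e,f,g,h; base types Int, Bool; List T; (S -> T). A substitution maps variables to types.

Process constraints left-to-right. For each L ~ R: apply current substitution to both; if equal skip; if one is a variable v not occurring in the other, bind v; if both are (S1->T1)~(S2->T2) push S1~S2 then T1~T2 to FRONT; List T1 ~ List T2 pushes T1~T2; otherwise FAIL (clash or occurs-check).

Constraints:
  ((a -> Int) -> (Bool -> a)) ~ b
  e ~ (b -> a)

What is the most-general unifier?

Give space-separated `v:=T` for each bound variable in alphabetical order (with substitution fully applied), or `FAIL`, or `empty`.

Answer: b:=((a -> Int) -> (Bool -> a)) e:=(((a -> Int) -> (Bool -> a)) -> a)

Derivation:
step 1: unify ((a -> Int) -> (Bool -> a)) ~ b  [subst: {-} | 1 pending]
  bind b := ((a -> Int) -> (Bool -> a))
step 2: unify e ~ (((a -> Int) -> (Bool -> a)) -> a)  [subst: {b:=((a -> Int) -> (Bool -> a))} | 0 pending]
  bind e := (((a -> Int) -> (Bool -> a)) -> a)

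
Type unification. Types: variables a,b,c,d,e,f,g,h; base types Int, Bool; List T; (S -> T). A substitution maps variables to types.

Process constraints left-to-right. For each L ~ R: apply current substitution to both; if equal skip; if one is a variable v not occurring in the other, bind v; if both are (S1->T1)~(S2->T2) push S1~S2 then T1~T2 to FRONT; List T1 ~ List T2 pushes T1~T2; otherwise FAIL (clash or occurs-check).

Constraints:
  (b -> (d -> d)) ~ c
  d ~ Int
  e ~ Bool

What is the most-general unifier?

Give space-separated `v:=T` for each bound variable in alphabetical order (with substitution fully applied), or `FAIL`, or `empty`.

step 1: unify (b -> (d -> d)) ~ c  [subst: {-} | 2 pending]
  bind c := (b -> (d -> d))
step 2: unify d ~ Int  [subst: {c:=(b -> (d -> d))} | 1 pending]
  bind d := Int
step 3: unify e ~ Bool  [subst: {c:=(b -> (d -> d)), d:=Int} | 0 pending]
  bind e := Bool

Answer: c:=(b -> (Int -> Int)) d:=Int e:=Bool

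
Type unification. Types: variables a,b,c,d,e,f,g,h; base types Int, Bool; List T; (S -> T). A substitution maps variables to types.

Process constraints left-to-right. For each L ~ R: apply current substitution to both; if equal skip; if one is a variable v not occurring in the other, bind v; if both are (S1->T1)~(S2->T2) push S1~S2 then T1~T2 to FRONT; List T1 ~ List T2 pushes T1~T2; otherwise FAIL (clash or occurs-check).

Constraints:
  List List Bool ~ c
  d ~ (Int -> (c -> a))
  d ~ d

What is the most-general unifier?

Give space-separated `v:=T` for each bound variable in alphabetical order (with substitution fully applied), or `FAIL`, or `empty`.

step 1: unify List List Bool ~ c  [subst: {-} | 2 pending]
  bind c := List List Bool
step 2: unify d ~ (Int -> (List List Bool -> a))  [subst: {c:=List List Bool} | 1 pending]
  bind d := (Int -> (List List Bool -> a))
step 3: unify (Int -> (List List Bool -> a)) ~ (Int -> (List List Bool -> a))  [subst: {c:=List List Bool, d:=(Int -> (List List Bool -> a))} | 0 pending]
  -> identical, skip

Answer: c:=List List Bool d:=(Int -> (List List Bool -> a))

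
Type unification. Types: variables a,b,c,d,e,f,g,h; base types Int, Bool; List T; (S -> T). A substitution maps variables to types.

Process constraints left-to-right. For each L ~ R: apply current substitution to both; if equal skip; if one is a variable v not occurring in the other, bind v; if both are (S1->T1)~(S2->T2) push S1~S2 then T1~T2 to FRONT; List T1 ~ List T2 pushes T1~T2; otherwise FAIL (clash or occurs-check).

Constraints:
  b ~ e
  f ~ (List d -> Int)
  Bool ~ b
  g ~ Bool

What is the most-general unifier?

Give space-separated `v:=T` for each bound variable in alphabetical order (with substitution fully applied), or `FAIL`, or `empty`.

step 1: unify b ~ e  [subst: {-} | 3 pending]
  bind b := e
step 2: unify f ~ (List d -> Int)  [subst: {b:=e} | 2 pending]
  bind f := (List d -> Int)
step 3: unify Bool ~ e  [subst: {b:=e, f:=(List d -> Int)} | 1 pending]
  bind e := Bool
step 4: unify g ~ Bool  [subst: {b:=e, f:=(List d -> Int), e:=Bool} | 0 pending]
  bind g := Bool

Answer: b:=Bool e:=Bool f:=(List d -> Int) g:=Bool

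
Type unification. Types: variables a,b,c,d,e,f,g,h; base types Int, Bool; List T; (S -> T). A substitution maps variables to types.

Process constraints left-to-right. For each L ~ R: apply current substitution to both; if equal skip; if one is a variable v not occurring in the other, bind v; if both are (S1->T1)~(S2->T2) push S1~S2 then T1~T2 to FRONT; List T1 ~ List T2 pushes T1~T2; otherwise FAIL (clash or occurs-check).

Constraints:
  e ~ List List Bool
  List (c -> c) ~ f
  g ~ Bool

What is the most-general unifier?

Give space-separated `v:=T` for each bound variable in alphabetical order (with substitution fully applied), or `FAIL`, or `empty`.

Answer: e:=List List Bool f:=List (c -> c) g:=Bool

Derivation:
step 1: unify e ~ List List Bool  [subst: {-} | 2 pending]
  bind e := List List Bool
step 2: unify List (c -> c) ~ f  [subst: {e:=List List Bool} | 1 pending]
  bind f := List (c -> c)
step 3: unify g ~ Bool  [subst: {e:=List List Bool, f:=List (c -> c)} | 0 pending]
  bind g := Bool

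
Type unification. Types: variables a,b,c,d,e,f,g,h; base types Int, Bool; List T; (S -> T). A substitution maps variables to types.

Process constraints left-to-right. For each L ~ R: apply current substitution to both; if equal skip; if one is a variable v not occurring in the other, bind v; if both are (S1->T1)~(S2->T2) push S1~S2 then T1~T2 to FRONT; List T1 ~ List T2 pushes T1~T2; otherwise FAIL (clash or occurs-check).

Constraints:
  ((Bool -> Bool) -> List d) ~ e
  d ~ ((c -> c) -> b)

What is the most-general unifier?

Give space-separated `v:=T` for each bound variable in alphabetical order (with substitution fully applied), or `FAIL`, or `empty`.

Answer: d:=((c -> c) -> b) e:=((Bool -> Bool) -> List ((c -> c) -> b))

Derivation:
step 1: unify ((Bool -> Bool) -> List d) ~ e  [subst: {-} | 1 pending]
  bind e := ((Bool -> Bool) -> List d)
step 2: unify d ~ ((c -> c) -> b)  [subst: {e:=((Bool -> Bool) -> List d)} | 0 pending]
  bind d := ((c -> c) -> b)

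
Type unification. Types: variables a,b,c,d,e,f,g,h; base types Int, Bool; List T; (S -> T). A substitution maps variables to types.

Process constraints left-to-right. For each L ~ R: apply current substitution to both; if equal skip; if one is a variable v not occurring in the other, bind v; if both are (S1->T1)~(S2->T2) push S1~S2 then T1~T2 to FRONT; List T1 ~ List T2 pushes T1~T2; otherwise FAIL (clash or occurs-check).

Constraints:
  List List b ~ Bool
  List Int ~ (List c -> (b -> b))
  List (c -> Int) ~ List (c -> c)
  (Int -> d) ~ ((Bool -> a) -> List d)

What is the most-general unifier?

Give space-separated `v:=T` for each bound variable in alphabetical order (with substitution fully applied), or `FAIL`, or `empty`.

Answer: FAIL

Derivation:
step 1: unify List List b ~ Bool  [subst: {-} | 3 pending]
  clash: List List b vs Bool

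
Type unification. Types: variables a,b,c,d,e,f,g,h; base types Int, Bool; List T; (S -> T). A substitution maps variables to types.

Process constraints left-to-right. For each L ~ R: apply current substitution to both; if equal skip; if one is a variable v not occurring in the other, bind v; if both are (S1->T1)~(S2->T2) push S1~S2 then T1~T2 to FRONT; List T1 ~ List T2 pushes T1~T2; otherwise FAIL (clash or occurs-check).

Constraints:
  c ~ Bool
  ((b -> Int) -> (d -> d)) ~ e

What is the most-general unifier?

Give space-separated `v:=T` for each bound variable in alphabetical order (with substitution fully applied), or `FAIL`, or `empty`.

Answer: c:=Bool e:=((b -> Int) -> (d -> d))

Derivation:
step 1: unify c ~ Bool  [subst: {-} | 1 pending]
  bind c := Bool
step 2: unify ((b -> Int) -> (d -> d)) ~ e  [subst: {c:=Bool} | 0 pending]
  bind e := ((b -> Int) -> (d -> d))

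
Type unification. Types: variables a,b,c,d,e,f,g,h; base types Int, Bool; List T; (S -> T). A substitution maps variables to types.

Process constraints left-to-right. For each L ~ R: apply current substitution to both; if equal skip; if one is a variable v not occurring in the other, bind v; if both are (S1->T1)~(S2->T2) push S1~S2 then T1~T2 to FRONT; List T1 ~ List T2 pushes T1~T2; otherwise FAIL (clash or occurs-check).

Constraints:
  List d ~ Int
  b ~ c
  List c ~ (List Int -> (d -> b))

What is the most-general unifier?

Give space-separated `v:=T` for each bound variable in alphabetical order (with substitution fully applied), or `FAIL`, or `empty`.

Answer: FAIL

Derivation:
step 1: unify List d ~ Int  [subst: {-} | 2 pending]
  clash: List d vs Int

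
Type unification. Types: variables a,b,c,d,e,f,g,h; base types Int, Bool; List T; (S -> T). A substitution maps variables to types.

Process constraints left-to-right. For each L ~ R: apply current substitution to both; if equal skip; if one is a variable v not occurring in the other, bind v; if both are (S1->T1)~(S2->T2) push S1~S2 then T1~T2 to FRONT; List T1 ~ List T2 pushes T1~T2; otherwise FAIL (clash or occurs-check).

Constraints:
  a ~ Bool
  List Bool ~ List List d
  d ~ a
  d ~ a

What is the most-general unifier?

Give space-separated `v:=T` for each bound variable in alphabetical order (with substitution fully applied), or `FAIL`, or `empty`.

step 1: unify a ~ Bool  [subst: {-} | 3 pending]
  bind a := Bool
step 2: unify List Bool ~ List List d  [subst: {a:=Bool} | 2 pending]
  -> decompose List: push Bool~List d
step 3: unify Bool ~ List d  [subst: {a:=Bool} | 2 pending]
  clash: Bool vs List d

Answer: FAIL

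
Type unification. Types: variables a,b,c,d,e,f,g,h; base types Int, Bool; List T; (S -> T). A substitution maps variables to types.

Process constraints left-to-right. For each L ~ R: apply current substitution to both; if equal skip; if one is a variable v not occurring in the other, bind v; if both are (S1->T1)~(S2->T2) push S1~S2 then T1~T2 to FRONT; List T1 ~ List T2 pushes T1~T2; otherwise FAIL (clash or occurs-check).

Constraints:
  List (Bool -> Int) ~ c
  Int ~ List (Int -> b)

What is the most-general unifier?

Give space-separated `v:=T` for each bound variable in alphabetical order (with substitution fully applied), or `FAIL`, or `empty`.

Answer: FAIL

Derivation:
step 1: unify List (Bool -> Int) ~ c  [subst: {-} | 1 pending]
  bind c := List (Bool -> Int)
step 2: unify Int ~ List (Int -> b)  [subst: {c:=List (Bool -> Int)} | 0 pending]
  clash: Int vs List (Int -> b)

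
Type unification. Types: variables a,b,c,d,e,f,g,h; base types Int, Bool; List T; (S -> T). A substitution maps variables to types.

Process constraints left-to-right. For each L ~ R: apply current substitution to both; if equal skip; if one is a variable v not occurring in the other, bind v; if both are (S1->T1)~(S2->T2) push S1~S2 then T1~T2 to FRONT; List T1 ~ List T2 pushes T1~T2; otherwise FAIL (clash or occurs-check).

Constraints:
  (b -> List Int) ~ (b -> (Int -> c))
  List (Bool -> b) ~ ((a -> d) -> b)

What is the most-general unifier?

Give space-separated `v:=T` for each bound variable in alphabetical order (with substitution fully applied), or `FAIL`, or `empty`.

step 1: unify (b -> List Int) ~ (b -> (Int -> c))  [subst: {-} | 1 pending]
  -> decompose arrow: push b~b, List Int~(Int -> c)
step 2: unify b ~ b  [subst: {-} | 2 pending]
  -> identical, skip
step 3: unify List Int ~ (Int -> c)  [subst: {-} | 1 pending]
  clash: List Int vs (Int -> c)

Answer: FAIL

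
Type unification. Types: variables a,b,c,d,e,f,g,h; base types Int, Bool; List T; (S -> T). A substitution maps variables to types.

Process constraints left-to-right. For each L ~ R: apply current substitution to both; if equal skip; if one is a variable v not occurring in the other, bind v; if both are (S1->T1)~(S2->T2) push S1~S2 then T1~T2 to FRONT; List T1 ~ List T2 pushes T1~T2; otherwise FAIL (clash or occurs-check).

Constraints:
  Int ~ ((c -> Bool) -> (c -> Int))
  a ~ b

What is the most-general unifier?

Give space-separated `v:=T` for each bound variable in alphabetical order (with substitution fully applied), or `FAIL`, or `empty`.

Answer: FAIL

Derivation:
step 1: unify Int ~ ((c -> Bool) -> (c -> Int))  [subst: {-} | 1 pending]
  clash: Int vs ((c -> Bool) -> (c -> Int))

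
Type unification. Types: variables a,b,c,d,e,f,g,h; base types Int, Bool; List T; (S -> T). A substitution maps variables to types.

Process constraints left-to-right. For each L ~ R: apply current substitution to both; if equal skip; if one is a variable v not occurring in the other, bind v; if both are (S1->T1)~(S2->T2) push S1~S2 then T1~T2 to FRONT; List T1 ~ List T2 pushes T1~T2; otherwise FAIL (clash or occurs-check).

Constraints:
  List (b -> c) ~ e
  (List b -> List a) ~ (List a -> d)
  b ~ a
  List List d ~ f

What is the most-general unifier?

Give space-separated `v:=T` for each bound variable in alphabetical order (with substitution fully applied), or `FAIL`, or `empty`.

Answer: b:=a d:=List a e:=List (a -> c) f:=List List List a

Derivation:
step 1: unify List (b -> c) ~ e  [subst: {-} | 3 pending]
  bind e := List (b -> c)
step 2: unify (List b -> List a) ~ (List a -> d)  [subst: {e:=List (b -> c)} | 2 pending]
  -> decompose arrow: push List b~List a, List a~d
step 3: unify List b ~ List a  [subst: {e:=List (b -> c)} | 3 pending]
  -> decompose List: push b~a
step 4: unify b ~ a  [subst: {e:=List (b -> c)} | 3 pending]
  bind b := a
step 5: unify List a ~ d  [subst: {e:=List (b -> c), b:=a} | 2 pending]
  bind d := List a
step 6: unify a ~ a  [subst: {e:=List (b -> c), b:=a, d:=List a} | 1 pending]
  -> identical, skip
step 7: unify List List List a ~ f  [subst: {e:=List (b -> c), b:=a, d:=List a} | 0 pending]
  bind f := List List List a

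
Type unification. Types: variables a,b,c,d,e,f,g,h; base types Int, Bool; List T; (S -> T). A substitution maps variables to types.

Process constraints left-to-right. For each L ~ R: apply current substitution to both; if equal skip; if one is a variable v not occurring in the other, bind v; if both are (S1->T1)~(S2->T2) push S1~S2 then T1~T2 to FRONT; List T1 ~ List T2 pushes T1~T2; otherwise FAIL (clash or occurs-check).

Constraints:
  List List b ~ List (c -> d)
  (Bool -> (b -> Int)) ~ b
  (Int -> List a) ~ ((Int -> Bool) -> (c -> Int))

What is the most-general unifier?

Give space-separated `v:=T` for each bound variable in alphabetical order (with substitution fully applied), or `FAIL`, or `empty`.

step 1: unify List List b ~ List (c -> d)  [subst: {-} | 2 pending]
  -> decompose List: push List b~(c -> d)
step 2: unify List b ~ (c -> d)  [subst: {-} | 2 pending]
  clash: List b vs (c -> d)

Answer: FAIL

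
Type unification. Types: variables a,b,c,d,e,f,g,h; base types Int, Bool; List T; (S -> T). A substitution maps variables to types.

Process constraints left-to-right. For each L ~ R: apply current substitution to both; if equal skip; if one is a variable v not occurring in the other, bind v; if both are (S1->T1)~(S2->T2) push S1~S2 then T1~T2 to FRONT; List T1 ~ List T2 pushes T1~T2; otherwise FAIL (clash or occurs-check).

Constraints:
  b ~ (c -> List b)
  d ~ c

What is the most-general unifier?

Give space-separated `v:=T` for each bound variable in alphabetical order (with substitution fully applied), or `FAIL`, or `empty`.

Answer: FAIL

Derivation:
step 1: unify b ~ (c -> List b)  [subst: {-} | 1 pending]
  occurs-check fail: b in (c -> List b)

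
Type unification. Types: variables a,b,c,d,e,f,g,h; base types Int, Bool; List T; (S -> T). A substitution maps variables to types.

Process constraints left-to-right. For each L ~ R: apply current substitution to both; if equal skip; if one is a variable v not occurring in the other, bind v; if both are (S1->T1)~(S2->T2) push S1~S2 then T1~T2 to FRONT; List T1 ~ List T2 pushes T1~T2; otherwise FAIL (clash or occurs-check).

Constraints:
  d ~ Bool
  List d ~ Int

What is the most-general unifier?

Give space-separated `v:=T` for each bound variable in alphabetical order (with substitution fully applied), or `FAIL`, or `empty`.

Answer: FAIL

Derivation:
step 1: unify d ~ Bool  [subst: {-} | 1 pending]
  bind d := Bool
step 2: unify List Bool ~ Int  [subst: {d:=Bool} | 0 pending]
  clash: List Bool vs Int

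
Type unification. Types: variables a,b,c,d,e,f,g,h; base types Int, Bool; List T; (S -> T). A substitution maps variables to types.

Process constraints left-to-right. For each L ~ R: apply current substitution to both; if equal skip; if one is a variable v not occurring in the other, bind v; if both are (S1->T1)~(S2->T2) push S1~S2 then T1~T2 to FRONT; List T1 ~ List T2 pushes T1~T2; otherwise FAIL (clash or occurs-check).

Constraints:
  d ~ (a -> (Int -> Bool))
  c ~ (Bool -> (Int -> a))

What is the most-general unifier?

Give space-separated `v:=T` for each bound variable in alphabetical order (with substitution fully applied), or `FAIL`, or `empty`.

Answer: c:=(Bool -> (Int -> a)) d:=(a -> (Int -> Bool))

Derivation:
step 1: unify d ~ (a -> (Int -> Bool))  [subst: {-} | 1 pending]
  bind d := (a -> (Int -> Bool))
step 2: unify c ~ (Bool -> (Int -> a))  [subst: {d:=(a -> (Int -> Bool))} | 0 pending]
  bind c := (Bool -> (Int -> a))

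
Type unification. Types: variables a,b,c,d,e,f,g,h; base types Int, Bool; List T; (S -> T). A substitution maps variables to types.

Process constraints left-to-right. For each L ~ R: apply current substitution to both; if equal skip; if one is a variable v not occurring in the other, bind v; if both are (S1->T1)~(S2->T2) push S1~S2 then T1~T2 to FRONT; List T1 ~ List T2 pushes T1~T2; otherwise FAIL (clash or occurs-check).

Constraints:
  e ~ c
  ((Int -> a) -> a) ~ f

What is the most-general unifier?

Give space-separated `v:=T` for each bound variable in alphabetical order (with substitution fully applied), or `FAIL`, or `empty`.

Answer: e:=c f:=((Int -> a) -> a)

Derivation:
step 1: unify e ~ c  [subst: {-} | 1 pending]
  bind e := c
step 2: unify ((Int -> a) -> a) ~ f  [subst: {e:=c} | 0 pending]
  bind f := ((Int -> a) -> a)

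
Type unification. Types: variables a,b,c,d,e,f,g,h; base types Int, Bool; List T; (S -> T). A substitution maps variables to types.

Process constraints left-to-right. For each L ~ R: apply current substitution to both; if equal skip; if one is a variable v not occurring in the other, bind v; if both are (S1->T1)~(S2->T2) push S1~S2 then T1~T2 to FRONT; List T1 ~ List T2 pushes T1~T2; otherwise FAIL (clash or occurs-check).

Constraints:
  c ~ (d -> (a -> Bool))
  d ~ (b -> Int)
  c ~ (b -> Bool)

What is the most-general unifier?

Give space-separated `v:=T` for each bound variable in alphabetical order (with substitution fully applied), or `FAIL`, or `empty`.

step 1: unify c ~ (d -> (a -> Bool))  [subst: {-} | 2 pending]
  bind c := (d -> (a -> Bool))
step 2: unify d ~ (b -> Int)  [subst: {c:=(d -> (a -> Bool))} | 1 pending]
  bind d := (b -> Int)
step 3: unify ((b -> Int) -> (a -> Bool)) ~ (b -> Bool)  [subst: {c:=(d -> (a -> Bool)), d:=(b -> Int)} | 0 pending]
  -> decompose arrow: push (b -> Int)~b, (a -> Bool)~Bool
step 4: unify (b -> Int) ~ b  [subst: {c:=(d -> (a -> Bool)), d:=(b -> Int)} | 1 pending]
  occurs-check fail

Answer: FAIL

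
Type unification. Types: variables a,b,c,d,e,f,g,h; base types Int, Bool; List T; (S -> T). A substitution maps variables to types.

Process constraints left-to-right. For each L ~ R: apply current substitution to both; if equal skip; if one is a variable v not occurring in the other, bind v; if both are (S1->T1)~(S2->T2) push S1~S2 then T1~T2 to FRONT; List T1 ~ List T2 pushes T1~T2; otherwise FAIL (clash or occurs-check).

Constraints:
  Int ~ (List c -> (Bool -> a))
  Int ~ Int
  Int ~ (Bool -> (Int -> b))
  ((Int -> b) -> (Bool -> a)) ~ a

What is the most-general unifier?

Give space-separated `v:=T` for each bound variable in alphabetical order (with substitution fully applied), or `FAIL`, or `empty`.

step 1: unify Int ~ (List c -> (Bool -> a))  [subst: {-} | 3 pending]
  clash: Int vs (List c -> (Bool -> a))

Answer: FAIL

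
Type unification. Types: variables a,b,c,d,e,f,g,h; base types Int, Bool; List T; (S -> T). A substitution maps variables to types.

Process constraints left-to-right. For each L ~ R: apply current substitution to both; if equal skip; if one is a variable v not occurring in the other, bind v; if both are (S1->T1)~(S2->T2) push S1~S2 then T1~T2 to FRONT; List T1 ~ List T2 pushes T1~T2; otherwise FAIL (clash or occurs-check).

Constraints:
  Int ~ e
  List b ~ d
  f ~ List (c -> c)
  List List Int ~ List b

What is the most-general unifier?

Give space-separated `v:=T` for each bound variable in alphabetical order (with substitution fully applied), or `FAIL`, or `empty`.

step 1: unify Int ~ e  [subst: {-} | 3 pending]
  bind e := Int
step 2: unify List b ~ d  [subst: {e:=Int} | 2 pending]
  bind d := List b
step 3: unify f ~ List (c -> c)  [subst: {e:=Int, d:=List b} | 1 pending]
  bind f := List (c -> c)
step 4: unify List List Int ~ List b  [subst: {e:=Int, d:=List b, f:=List (c -> c)} | 0 pending]
  -> decompose List: push List Int~b
step 5: unify List Int ~ b  [subst: {e:=Int, d:=List b, f:=List (c -> c)} | 0 pending]
  bind b := List Int

Answer: b:=List Int d:=List List Int e:=Int f:=List (c -> c)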